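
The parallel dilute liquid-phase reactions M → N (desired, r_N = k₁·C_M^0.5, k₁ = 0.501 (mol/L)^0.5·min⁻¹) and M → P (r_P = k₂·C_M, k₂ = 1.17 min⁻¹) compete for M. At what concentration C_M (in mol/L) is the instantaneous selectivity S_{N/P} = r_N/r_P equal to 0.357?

1.44 mol/L

S_{N/P} = (k₁/k₂)·C_M^-0.5 ⇒ C_M = (S·k₂/k₁)^(-2).
= (0.357×1.17/0.501)^(-2) = (0.8337)^(-2) = 1.44 mol/L.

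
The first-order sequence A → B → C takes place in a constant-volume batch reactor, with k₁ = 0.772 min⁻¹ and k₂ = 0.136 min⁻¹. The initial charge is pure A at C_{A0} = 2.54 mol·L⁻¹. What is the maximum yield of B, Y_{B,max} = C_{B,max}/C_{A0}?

Evaluating C_B at t_opt = ln(k₂/k₁)/(k₂−k₁) gives C_{B,max}/C_{A0} = (k₁/k₂)^[k₂/(k₂−k₁)].
= (0.772/0.136)^(0.136/(0.136−0.772)) = (5.676)^(-0.2138) = 0.6898.

0.690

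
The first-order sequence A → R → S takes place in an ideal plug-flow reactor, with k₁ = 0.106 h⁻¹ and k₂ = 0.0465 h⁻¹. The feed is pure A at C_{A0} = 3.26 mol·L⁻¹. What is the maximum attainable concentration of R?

Evaluating C_R at τ_opt = ln(k₂/k₁)/(k₂−k₁) gives C_{R,max}/C_{A0} = (k₁/k₂)^[k₂/(k₂−k₁)].
= (0.106/0.0465)^(0.0465/(0.0465−0.106)) = (2.280)^(-0.7815) = 0.5252.
C_{R,max} = 0.5252×3.26 = 1.71 mol·L⁻¹.

1.71 mol·L⁻¹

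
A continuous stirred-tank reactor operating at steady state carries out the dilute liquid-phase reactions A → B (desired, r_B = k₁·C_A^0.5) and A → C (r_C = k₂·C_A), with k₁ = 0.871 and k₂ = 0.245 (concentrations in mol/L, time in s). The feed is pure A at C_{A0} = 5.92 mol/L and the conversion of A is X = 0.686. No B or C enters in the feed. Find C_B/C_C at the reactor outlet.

2.61

Exit C_A = C_{A0}(1−X) = 5.92×0.314 = 1.859 mol/L.
A CSTR operates uniformly at the exit composition, giving r_B = 1.188 and r_C = 0.4554 (each k·C_A^n at C_A = 1.859).
Overall selectivity = C_B/C_C = r_Bτ/(r_Cτ) = r_B/r_C = 2.61.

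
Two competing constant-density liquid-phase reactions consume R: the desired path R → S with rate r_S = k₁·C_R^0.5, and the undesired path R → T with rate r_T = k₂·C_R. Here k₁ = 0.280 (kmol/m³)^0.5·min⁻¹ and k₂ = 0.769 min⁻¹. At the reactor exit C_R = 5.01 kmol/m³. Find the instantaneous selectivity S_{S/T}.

0.163

S_{S/T} = r_S/r_T = (k₁·C_R^0.5)/(k₂·C_R) = (k₁/k₂)·C_R^-0.5.
= (0.280×5.010^0.5) / (0.769×5.010) = 0.6267/3.853 = 0.163.
The undesired path is higher order in R, so low C_R (CSTR or dilute feed) favours S.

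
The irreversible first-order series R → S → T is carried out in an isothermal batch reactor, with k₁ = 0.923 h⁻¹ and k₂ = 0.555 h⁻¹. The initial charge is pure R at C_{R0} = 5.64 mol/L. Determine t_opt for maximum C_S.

The intermediate peaks when r₁ = r₂, i.e. k₁e^(−k₁t) = k₂e^(−k₂t), giving t_opt = ln(k₂/k₁)/(k₂−k₁).
= ln(0.555/0.923)/(0.555−0.923) = ln(0.6013)/-0.3680 = -0.5087/-0.3680 = 1.38 h.

1.38 h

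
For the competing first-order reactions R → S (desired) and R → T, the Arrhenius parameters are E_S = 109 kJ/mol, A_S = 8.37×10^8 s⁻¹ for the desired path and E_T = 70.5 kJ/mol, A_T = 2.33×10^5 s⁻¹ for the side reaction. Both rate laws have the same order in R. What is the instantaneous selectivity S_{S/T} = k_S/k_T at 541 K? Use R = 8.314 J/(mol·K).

k_S/k_T = (A_S/A_T)·exp[−(E_S−E_T)/(RT)] = (A_S/A_T)·exp[(E_T−E_S)/(RT)].
(E_T−E_S)/(RT) = (70.5−109)×10³/(8.314×541) = -38500/4498 = -8.560.
k_S/k_T = (8.37×10^8/2.33×10^5)·exp(-8.560) = 3592 × 1.917×10^-4 = 0.689.

0.689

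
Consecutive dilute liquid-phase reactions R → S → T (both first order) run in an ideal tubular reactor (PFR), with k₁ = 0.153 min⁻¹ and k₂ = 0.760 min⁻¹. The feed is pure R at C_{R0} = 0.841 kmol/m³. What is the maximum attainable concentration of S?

For a first-order series the maximum intermediate yield is C_{S,max}/C_{R0} = (k₁/k₂)^[k₂/(k₂−k₁)].
= (0.153/0.760)^(0.760/(0.760−0.153)) = (0.2013)^(1.252) = 0.1344.
C_{S,max} = 0.1344×0.841 = 0.113 kmol/m³.

0.113 kmol/m³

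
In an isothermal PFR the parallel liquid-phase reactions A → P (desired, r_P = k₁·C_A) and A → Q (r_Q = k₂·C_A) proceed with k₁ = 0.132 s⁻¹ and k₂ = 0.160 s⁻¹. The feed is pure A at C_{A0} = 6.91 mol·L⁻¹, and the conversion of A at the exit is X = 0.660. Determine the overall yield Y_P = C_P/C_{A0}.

0.298

C_A = C_{A0}(1−X) = 2.349 mol·L⁻¹.
Both paths are first order in A, so the instantaneous fraction to P is constant: dC_P/d(−C_A) = k₁/(k₁+k₂) = 0.4521.
C_P = 0.4521·(C_{A0}−C_A) = 0.4521×4.561 = 2.06 mol·L⁻¹.
Y_P = C_P/C_{A0} = 2.062/6.91 = 0.298.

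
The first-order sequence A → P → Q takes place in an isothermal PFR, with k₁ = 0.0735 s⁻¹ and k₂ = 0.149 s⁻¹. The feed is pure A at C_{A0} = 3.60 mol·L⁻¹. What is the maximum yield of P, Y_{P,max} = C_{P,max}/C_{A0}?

For a first-order series the maximum intermediate yield is C_{P,max}/C_{A0} = (k₁/k₂)^[k₂/(k₂−k₁)].
= (0.0735/0.149)^(0.149/(0.149−0.0735)) = (0.4933)^(1.974) = 0.2479.

0.248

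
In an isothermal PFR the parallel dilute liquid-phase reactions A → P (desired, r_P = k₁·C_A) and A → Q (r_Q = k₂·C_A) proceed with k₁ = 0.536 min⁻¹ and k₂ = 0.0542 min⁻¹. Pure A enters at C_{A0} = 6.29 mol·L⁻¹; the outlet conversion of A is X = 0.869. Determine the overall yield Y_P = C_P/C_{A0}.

C_A = C_{A0}(1−X) = 0.8240 mol·L⁻¹.
Both paths are first order in A, so the instantaneous fraction to P is constant: dC_P/d(−C_A) = k₁/(k₁+k₂) = 0.9082.
C_P = 0.9082·(C_{A0}−C_A) = 0.9082×5.466 = 4.96 mol·L⁻¹.
Y_P = C_P/C_{A0} = 4.964/6.29 = 0.789.

0.789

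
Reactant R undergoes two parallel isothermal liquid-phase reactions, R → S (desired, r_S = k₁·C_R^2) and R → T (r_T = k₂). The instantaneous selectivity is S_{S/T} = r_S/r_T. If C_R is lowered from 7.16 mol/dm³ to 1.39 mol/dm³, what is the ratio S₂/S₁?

S_{S/T} = (k₁/k₂)·C_R^2, so S₂/S₁ = (C_{R,2}/C_{R,1})^2.
= (1.39/7.16)^2 = (0.1941)^2 = 0.0377.

0.0377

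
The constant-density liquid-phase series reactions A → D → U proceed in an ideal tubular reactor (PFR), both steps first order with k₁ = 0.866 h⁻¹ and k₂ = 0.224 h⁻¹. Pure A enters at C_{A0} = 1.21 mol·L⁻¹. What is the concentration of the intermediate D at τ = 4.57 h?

The intermediate concentration in a first-order A→B→C sequence is C_D = k₁C_{A0}(e^(−k₁τ) − e^(−k₂τ))/(k₂−k₁).
e^(−k₁τ) = e^(−0.866×4.57) = e^(−3.958) = 0.01911; e^(−k₂τ) = e^(−1.024) = 0.3593.
C_D = 0.866×1.21/(0.224−0.866) × (0.01911−0.3593) = (-1.632)×(-0.3402) = 0.5552 mol·L⁻¹.

0.555 mol·L⁻¹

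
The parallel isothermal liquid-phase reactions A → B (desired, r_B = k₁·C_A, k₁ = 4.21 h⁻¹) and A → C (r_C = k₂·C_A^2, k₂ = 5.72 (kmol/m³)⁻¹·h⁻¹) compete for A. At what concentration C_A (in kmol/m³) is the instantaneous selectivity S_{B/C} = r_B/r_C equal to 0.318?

2.31 kmol/m³

S_{B/C} = (k₁/k₂)·C_A⁻¹ ⇒ C_A = (S·k₂/k₁)^(-1).
= (0.318×5.72/4.21)^(-1) = (0.4321)^(-1) = 2.31 kmol/m³.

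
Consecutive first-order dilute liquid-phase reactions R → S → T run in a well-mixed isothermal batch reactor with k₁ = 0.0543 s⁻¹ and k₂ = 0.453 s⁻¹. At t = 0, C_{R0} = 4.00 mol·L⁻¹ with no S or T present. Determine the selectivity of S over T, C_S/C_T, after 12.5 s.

The intermediate concentration in a first-order A→B→C sequence is C_S = k₁C_{R0}(e^(−k₁t) − e^(−k₂t))/(k₂−k₁).
e^(−k₁t) = e^(−0.0543×12.5) = e^(−0.6787) = 0.5073; e^(−k₂t) = e^(−5.663) = 0.003474.
C_S = 0.0543×4.00/(0.453−0.0543) × (0.5073−0.003474) = 0.5448×0.5038 = 0.2744 mol·L⁻¹.
C_R = C_{R0}e^(−k₁t) = 2.029 mol·L⁻¹, so C_T = C_{R0}−C_R−C_S = 1.697 mol·L⁻¹; C_S/C_T = 0.162.

0.162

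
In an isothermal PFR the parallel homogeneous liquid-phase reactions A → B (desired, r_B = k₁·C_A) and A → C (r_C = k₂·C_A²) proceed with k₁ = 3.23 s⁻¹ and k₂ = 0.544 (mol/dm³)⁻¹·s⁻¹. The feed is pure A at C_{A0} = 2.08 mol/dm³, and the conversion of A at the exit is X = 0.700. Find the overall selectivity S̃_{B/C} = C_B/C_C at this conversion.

4.47

C_A = C_{A0}(1−X) = 0.6240 mol/dm³.
Along a PFR/batch, dC_B/dC_A = −r_B/(r_B+r_C) = −k₁/(k₁+k₂·C_A).
Integrating from C_{A0} to C_A: C_B = (3.23/0.544)·ln[(3.23+0.544·2.08)/(3.23+0.544·0.624)] = 5.937·ln(4.362/3.569) = 1.190 mol/dm³.
C_C = (C_{A0}−C_A)−C_B = 0.2661 mol/dm³; S̃_{B/C} = 1.190/0.2661 = 4.47.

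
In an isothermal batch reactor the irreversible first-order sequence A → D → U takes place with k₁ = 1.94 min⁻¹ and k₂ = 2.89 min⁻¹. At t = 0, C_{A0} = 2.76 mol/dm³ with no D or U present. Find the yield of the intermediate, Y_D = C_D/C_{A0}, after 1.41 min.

For first-order series with pure A initially, C_D(t) = k₁C_{A0}/(k₂−k₁)·(e^(−k₁t) − e^(−k₂t)).
e^(−k₁t) = e^(−1.94×1.41) = e^(−2.735) = 0.06487; e^(−k₂t) = e^(−4.075) = 0.01699.
C_D = 1.94×2.76/(2.89−1.94) × (0.06487−0.01699) = 5.636×0.04787 = 0.2698 mol/dm³.
Y_D = C_D/C_{A0} = 0.2698/2.76 = 0.0978.

0.0978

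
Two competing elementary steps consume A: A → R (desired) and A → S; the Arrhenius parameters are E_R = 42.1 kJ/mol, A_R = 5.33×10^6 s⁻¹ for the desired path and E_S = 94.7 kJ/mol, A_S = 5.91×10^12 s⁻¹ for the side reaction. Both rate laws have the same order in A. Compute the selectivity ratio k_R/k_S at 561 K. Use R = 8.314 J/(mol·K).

With equal orders, S_{R/S} = k_R/k_S = (A_R/A_S)·exp[(E_S−E_R)/(RT)].
(E_S−E_R)/(RT) = (94.7−42.1)×10³/(8.314×561) = 52600/4664 = 11.28.
k_R/k_S = (5.33×10^6/5.91×10^12)·exp(11.28) = 9.019×10^-7 × 79024 = 0.0713.

0.0713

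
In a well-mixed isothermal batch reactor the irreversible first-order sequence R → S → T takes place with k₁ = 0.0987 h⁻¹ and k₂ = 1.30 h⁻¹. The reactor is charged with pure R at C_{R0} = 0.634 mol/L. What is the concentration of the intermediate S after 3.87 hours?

0.0352 mol/L

For first-order series with pure R initially, C_S(t) = k₁C_{R0}/(k₂−k₁)·(e^(−k₁t) − e^(−k₂t)).
e^(−k₁t) = e^(−0.0987×3.87) = e^(−0.3820) = 0.6825; e^(−k₂t) = e^(−5.031) = 0.006532.
C_S = 0.0987×0.634/(1.30−0.0987) × (0.6825−0.006532) = 0.05209×0.6760 = 0.03521 mol/L.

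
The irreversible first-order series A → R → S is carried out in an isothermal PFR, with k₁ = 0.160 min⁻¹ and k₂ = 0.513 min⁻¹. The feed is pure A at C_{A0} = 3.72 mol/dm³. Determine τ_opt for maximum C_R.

The intermediate peaks when r₁ = r₂, i.e. k₁e^(−k₁τ) = k₂e^(−k₂τ), giving τ_opt = ln(k₂/k₁)/(k₂−k₁).
= ln(0.513/0.160)/(0.513−0.160) = ln(3.206)/0.3530 = 1.165/0.3530 = 3.30 min.

3.30 min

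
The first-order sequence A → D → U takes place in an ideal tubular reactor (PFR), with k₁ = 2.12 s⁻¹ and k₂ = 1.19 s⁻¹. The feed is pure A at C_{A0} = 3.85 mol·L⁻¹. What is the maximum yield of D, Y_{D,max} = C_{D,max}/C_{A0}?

0.478

For a first-order series the maximum intermediate yield is C_{D,max}/C_{A0} = (k₁/k₂)^[k₂/(k₂−k₁)].
= (2.12/1.19)^(1.19/(1.19−2.12)) = (1.782)^(-1.280) = 0.4776.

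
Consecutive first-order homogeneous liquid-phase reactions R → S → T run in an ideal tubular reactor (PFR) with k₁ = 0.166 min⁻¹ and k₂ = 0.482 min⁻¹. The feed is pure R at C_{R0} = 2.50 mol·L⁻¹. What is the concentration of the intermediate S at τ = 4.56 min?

Solving the coupled first-order balances gives C_S(τ) = [k₁/(k₂−k₁)]·C_{R0}·(e^(−k₁τ) − e^(−k₂τ)).
e^(−k₁τ) = e^(−0.166×4.56) = e^(−0.7570) = 0.4691; e^(−k₂τ) = e^(−2.198) = 0.1110.
C_S = 0.166×2.50/(0.482−0.166) × (0.4691−0.1110) = 1.313×0.3581 = 0.4702 mol·L⁻¹.

0.470 mol·L⁻¹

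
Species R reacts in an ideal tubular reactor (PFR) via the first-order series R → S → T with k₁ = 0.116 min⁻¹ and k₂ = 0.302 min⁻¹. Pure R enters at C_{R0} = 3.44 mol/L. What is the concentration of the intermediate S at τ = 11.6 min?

The intermediate concentration in a first-order A→B→C sequence is C_S = k₁C_{R0}(e^(−k₁τ) − e^(−k₂τ))/(k₂−k₁).
e^(−k₁τ) = e^(−0.116×11.6) = e^(−1.346) = 0.2604; e^(−k₂τ) = e^(−3.503) = 0.03010.
C_S = 0.116×3.44/(0.302−0.116) × (0.2604−0.03010) = 2.145×0.2303 = 0.4940 mol/L.

0.494 mol/L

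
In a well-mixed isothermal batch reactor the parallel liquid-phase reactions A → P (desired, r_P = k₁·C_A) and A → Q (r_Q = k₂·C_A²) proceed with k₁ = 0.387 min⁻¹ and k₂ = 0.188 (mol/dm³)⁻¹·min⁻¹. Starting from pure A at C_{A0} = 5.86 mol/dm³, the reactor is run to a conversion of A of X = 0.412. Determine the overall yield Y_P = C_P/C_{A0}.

0.128

C_A = C_{A0}(1−X) = 3.446 mol/dm³.
Along a PFR/batch, dC_P/dC_A = −r_P/(r_P+r_Q) = −k₁/(k₁+k₂·C_A).
Integrating from C_{A0} to C_A: C_P = (0.387/0.188)·ln[(0.387+0.188·5.86)/(0.387+0.188·3.45)] = 2.059·ln(1.489/1.035) = 0.7487 mol/dm³.
Y_P = C_P/C_{A0} = 0.7487/5.86 = 0.128.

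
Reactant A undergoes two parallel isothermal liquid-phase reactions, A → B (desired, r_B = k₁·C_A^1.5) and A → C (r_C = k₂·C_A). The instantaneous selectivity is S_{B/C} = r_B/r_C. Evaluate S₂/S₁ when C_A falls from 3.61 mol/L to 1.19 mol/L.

0.574

S_{B/C} = (k₁/k₂)·C_A^0.5, so S₂/S₁ = (C_{A,2}/C_{A,1})^0.5.
= (1.19/3.61)^0.5 = (0.3296)^0.5 = 0.574.
Selectivity toward B falls as C_A falls — high-concentration operation is favoured.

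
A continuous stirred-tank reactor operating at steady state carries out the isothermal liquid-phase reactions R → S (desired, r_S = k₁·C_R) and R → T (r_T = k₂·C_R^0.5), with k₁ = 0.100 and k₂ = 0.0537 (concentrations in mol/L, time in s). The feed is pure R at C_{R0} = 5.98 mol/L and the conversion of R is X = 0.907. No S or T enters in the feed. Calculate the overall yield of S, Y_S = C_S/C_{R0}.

Exit C_R = C_{R0}(1−X) = 5.98×0.0930 = 0.5561 mol/L.
A CSTR operates uniformly at the exit composition, giving r_S = 0.05561 and r_T = 0.04005 (each k·C_R^n at C_R = 0.5561).
Fraction of consumed R going to S: r_S/(r_S+r_T) = 0.5814.
C_S = 0.5814·C_{R0}·X = 0.5814×5.98×0.907 = 3.15 mol/L; Y_S = C_S/C_{R0} = 0.527.

0.527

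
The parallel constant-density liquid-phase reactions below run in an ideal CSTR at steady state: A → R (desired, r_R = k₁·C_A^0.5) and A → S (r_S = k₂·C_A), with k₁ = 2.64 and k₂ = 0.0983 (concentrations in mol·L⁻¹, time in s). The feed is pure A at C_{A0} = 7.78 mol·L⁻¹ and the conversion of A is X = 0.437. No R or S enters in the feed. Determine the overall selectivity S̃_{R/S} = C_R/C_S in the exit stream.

12.8

Exit C_A = C_{A0}(1−X) = 7.78×0.563 = 4.380 mol·L⁻¹.
Rates in a CSTR are evaluated at the outlet concentration: r_R = 2.64×4.380^0.5 = 5.525, r_S = 0.0983×4.380 = 0.4306.
Overall selectivity = C_R/C_S = r_Rτ/(r_Sτ) = r_R/r_S = 12.8.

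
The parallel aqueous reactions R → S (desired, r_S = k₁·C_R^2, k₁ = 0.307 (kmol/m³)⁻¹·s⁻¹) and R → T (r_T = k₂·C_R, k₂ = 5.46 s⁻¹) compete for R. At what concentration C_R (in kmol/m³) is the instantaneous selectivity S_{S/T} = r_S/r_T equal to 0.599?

10.7 kmol/m³

S_{S/T} = (k₁/k₂)·C_R ⇒ C_R = S·k₂/k₁.
= 0.599×5.46/0.307 = 10.7 kmol/m³.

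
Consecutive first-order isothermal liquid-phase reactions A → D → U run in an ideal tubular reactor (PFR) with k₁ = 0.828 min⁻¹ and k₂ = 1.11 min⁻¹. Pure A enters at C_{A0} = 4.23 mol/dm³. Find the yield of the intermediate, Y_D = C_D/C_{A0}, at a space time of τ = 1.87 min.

0.256

The intermediate concentration in a first-order A→B→C sequence is C_D = k₁C_{A0}(e^(−k₁τ) − e^(−k₂τ))/(k₂−k₁).
e^(−k₁τ) = e^(−0.828×1.87) = e^(−1.548) = 0.2126; e^(−k₂τ) = e^(−2.076) = 0.1255.
C_D = 0.828×4.23/(1.11−0.828) × (0.2126−0.1255) = 12.42×0.08713 = 1.082 mol/dm³.
Y_D = C_D/C_{A0} = 1.082/4.23 = 0.256.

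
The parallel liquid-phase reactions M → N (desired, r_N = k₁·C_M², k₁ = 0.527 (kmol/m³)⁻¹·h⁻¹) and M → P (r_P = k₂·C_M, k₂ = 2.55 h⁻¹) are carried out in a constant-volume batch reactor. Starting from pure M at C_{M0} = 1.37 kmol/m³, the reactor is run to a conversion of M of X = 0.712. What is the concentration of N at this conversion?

C_M = C_{M0}(1−X) = 0.3946 kmol/m³.
Along a PFR/batch, dC_P/dC_M = −r_P/(r_N+r_P) = −k₂/(k₂+k₁·C_M).
Integrating from C_{M0} to C_M: C_P = (2.55/0.527)·ln[(2.55+0.527·1.37)/(2.55+0.527·0.395)] = 4.839·ln(3.272/2.758) = 0.8270 kmol/m³.
Then C_N = (C_{M0}−C_M) − C_P = 0.9754 − 0.8270 = 0.1484 kmol/m³.

0.148 kmol/m³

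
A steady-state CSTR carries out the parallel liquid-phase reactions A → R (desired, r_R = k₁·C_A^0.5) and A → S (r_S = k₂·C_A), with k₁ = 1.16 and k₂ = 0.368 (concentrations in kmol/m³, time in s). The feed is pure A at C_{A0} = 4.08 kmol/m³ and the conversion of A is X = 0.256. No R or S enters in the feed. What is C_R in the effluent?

0.673 kmol/m³

Exit C_A = C_{A0}(1−X) = 4.08×0.744 = 3.036 kmol/m³.
In a CSTR the entire volume is at exit conditions, so r_R = 1.16×3.036^0.5 = 2.021 and r_S = 0.368×3.036 = 1.117.
Fraction of consumed A going to R: r_R/(r_R+r_S) = 0.6440.
C_R = 0.6440·C_{A0}·X = 0.6440×4.08×0.256 = 0.673 kmol/m³.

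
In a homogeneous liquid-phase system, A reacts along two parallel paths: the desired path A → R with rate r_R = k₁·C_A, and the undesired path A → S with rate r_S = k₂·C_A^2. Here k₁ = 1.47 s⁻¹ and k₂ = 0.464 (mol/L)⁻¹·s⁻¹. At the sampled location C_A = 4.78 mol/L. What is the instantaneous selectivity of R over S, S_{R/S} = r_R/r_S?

0.663

S_{R/S} = r_R/r_S = (k₁·C_A)/(k₂·C_A^2) = (k₁/k₂)·C_A⁻¹.
= (1.47×4.780) / (0.464×4.780^2) = 7.027/10.60 = 0.663.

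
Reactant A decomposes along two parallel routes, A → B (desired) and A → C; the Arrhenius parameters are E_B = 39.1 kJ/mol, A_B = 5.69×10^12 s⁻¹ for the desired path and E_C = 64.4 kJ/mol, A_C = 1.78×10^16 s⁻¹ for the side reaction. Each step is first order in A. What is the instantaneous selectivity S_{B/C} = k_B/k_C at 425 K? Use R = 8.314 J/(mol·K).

0.411

k_B/k_C = (A_B/A_C)·exp[−(E_B−E_C)/(RT)] = (A_B/A_C)·exp[(E_C−E_B)/(RT)].
(E_C−E_B)/(RT) = (64.4−39.1)×10³/(8.314×425) = 25300/3533 = 7.160.
k_B/k_C = (5.69×10^12/1.78×10^16)·exp(7.160) = 3.197×10^-4 × 1287 = 0.411.
Since E_B < E_C, lowering the temperature improves selectivity toward B.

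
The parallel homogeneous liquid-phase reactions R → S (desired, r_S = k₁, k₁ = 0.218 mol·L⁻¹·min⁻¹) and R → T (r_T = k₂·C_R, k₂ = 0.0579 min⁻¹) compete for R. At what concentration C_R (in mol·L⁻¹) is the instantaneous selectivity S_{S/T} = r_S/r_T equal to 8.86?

S_{S/T} = (k₁/k₂)·C_R⁻¹ ⇒ C_R = (S·k₂/k₁)^(-1).
= (8.86×0.0579/0.218)^(-1) = (2.353)^(-1) = 0.425 mol·L⁻¹.

0.425 mol·L⁻¹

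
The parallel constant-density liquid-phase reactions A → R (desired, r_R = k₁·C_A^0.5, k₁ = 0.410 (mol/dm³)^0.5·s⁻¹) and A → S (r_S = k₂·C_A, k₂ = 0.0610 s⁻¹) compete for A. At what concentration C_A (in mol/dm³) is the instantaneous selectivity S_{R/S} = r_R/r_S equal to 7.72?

0.758 mol/dm³

S_{R/S} = (k₁/k₂)·C_A^-0.5 ⇒ C_A = (S·k₂/k₁)^(-2).
= (7.72×0.0610/0.410)^(-2) = (1.149)^(-2) = 0.758 mol/dm³.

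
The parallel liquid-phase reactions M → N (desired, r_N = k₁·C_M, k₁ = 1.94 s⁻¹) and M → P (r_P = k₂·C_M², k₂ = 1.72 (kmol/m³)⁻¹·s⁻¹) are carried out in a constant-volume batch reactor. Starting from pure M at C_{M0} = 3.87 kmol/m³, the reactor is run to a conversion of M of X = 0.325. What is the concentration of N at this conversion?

0.327 kmol/m³

C_M = C_{M0}(1−X) = 2.612 kmol/m³.
Along a PFR/batch, dC_N/dC_M = −r_N/(r_N+r_P) = −k₁/(k₁+k₂·C_M).
Integrating from C_{M0} to C_M: C_N = (1.94/1.72)·ln[(1.94+1.72·3.87)/(1.94+1.72·2.61)] = 1.128·ln(8.596/6.433) = 0.3270 kmol/m³.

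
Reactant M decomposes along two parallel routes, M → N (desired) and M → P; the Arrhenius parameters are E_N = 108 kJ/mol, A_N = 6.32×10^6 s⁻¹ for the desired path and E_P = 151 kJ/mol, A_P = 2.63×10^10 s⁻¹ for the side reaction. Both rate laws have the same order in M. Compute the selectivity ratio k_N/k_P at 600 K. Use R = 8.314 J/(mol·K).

1.33

k_N/k_P = (A_N/A_P)·exp[−(E_N−E_P)/(RT)] = (A_N/A_P)·exp[(E_P−E_N)/(RT)].
(E_P−E_N)/(RT) = (151−108)×10³/(8.314×600) = 43000/4988 = 8.620.
k_N/k_P = (6.32×10^6/2.63×10^10)·exp(8.620) = 2.403×10^-4 × 5541 = 1.33.
Since E_N < E_P, lowering the temperature improves selectivity toward N.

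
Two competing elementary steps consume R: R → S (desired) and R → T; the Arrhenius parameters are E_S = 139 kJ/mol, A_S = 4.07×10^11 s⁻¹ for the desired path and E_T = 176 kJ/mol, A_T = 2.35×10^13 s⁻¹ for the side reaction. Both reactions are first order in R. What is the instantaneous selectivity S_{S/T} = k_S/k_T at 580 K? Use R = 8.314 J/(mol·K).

37.2

Since both paths have the same order in R, the concentration cancels and S_{S/T} = k_S/k_T = (A_S/A_T)·exp[(E_T−E_S)/(RT)].
(E_T−E_S)/(RT) = (176−139)×10³/(8.314×580) = 37000/4822 = 7.673.
k_S/k_T = (4.07×10^11/2.35×10^13)·exp(7.673) = 0.01732 × 2149 = 37.2.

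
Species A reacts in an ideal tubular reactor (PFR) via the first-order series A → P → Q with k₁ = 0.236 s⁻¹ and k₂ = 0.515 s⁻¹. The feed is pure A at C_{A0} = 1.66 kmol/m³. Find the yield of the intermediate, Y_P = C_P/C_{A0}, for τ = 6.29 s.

0.159

For first-order series with pure A initially, C_P(τ) = k₁C_{A0}/(k₂−k₁)·(e^(−k₁τ) − e^(−k₂τ)).
e^(−k₁τ) = e^(−0.236×6.29) = e^(−1.484) = 0.2266; e^(−k₂τ) = e^(−3.239) = 0.03919.
C_P = 0.236×1.66/(0.515−0.236) × (0.2266−0.03919) = 1.404×0.1874 = 0.2632 kmol/m³.
Y_P = C_P/C_{A0} = 0.2632/1.66 = 0.159.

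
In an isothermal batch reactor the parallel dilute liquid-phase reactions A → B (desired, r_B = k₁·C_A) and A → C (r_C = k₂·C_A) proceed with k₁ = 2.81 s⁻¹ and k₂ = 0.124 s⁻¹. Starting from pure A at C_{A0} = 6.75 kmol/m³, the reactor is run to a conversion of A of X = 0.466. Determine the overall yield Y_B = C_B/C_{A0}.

0.446

C_A = C_{A0}(1−X) = 3.605 kmol/m³.
Both paths are first order in A, so the instantaneous fraction to B is constant: dC_B/d(−C_A) = k₁/(k₁+k₂) = 0.9577.
C_B = 0.9577·(C_{A0}−C_A) = 0.9577×3.145 = 3.01 kmol/m³.
Y_B = C_B/C_{A0} = 3.013/6.75 = 0.446.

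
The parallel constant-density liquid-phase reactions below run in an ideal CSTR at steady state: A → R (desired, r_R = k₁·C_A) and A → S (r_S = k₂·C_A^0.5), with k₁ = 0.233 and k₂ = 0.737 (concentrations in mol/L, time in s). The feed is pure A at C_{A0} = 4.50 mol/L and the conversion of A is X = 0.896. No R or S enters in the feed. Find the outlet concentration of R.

Exit C_A = C_{A0}(1−X) = 4.50×0.104 = 0.4680 mol/L.
In a CSTR the entire volume is at exit conditions, so r_R = 0.233×0.4680 = 0.1090 and r_S = 0.737×0.4680^0.5 = 0.5042.
Fraction of consumed A going to R: r_R/(r_R+r_S) = 0.1778.
C_R = 0.1778·C_{A0}·X = 0.1778×4.50×0.896 = 0.717 mol/L.

0.717 mol/L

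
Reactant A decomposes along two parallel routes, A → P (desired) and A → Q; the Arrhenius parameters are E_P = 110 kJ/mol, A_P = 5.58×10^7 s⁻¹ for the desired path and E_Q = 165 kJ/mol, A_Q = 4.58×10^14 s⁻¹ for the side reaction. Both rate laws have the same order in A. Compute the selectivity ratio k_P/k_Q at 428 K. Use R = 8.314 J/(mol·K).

0.629

Since both paths have the same order in A, the concentration cancels and S_{P/Q} = k_P/k_Q = (A_P/A_Q)·exp[(E_Q−E_P)/(RT)].
(E_Q−E_P)/(RT) = (165−110)×10³/(8.314×428) = 55000/3558 = 15.46.
k_P/k_Q = (5.58×10^7/4.58×10^14)·exp(15.46) = 1.218×10^-7 × 5.160×10^6 = 0.629.
Since E_P < E_Q, lowering the temperature improves selectivity toward P.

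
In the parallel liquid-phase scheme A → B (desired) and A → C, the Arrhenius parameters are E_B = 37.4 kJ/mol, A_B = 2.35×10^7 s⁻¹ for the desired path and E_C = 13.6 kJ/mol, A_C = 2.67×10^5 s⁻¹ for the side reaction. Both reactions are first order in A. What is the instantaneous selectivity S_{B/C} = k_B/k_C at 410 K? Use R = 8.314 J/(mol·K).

Since both paths have the same order in A, the concentration cancels and S_{B/C} = k_B/k_C = (A_B/A_C)·exp[(E_C−E_B)/(RT)].
(E_C−E_B)/(RT) = (13.6−37.4)×10³/(8.314×410) = -23800/3409 = -6.982.
k_B/k_C = (2.35×10^7/2.67×10^5)·exp(-6.982) = 88.01 × 9.284×10^-4 = 0.0817.
Since E_B > E_C, raising the temperature improves selectivity toward B.

0.0817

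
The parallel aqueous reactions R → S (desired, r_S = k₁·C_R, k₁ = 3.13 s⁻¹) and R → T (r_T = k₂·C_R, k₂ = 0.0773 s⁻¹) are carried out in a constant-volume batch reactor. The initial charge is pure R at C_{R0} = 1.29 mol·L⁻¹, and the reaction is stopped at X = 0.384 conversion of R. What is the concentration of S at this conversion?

C_R = C_{R0}(1−X) = 0.7946 mol·L⁻¹.
Both paths are first order in R, so the instantaneous fraction to S is constant: dC_S/d(−C_R) = k₁/(k₁+k₂) = 0.9759.
C_S = 0.9759·(C_{R0}−C_R) = 0.9759×0.4954 = 0.483 mol·L⁻¹.

0.483 mol·L⁻¹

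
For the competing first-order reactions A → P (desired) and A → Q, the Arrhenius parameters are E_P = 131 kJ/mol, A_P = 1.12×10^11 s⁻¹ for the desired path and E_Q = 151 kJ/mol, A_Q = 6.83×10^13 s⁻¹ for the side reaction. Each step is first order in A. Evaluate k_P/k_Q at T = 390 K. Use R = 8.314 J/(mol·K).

0.783

With equal orders, S_{P/Q} = k_P/k_Q = (A_P/A_Q)·exp[(E_Q−E_P)/(RT)].
(E_Q−E_P)/(RT) = (151−131)×10³/(8.314×390) = 20000/3242 = 6.168.
k_P/k_Q = (1.12×10^11/6.83×10^13)·exp(6.168) = 0.001640 × 477.3 = 0.783.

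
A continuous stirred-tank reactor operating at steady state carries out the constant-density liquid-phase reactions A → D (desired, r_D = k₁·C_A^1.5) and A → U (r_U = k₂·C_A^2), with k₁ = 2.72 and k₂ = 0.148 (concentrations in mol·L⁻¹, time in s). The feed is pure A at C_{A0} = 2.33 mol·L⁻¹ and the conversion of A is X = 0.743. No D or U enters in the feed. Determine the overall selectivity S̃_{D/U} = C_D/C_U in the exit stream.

23.7

Exit C_A = C_{A0}(1−X) = 2.33×0.257 = 0.5988 mol·L⁻¹.
In a CSTR the entire volume is at exit conditions, so r_D = 2.72×0.5988^1.5 = 1.260 and r_U = 0.148×0.5988^2 = 0.05307.
Overall selectivity = C_D/C_U = r_Dτ/(r_Uτ) = r_D/r_U = 23.7.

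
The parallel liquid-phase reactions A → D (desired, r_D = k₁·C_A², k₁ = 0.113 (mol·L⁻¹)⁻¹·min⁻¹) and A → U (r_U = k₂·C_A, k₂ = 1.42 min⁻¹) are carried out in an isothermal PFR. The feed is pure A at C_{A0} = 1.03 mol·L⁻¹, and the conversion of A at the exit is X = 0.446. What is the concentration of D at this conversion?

C_A = C_{A0}(1−X) = 0.5706 mol·L⁻¹.
Along a PFR/batch, dC_U/dC_A = −r_U/(r_D+r_U) = −k₂/(k₂+k₁·C_A).
Integrating from C_{A0} to C_A: C_U = (1.42/0.113)·ln[(1.42+0.113·1.03)/(1.42+0.113·0.571)] = 12.57·ln(1.536/1.484) = 0.4319 mol·L⁻¹.
Then C_D = (C_{A0}−C_A) − C_U = 0.4594 − 0.4319 = 0.02746 mol·L⁻¹.

0.0275 mol·L⁻¹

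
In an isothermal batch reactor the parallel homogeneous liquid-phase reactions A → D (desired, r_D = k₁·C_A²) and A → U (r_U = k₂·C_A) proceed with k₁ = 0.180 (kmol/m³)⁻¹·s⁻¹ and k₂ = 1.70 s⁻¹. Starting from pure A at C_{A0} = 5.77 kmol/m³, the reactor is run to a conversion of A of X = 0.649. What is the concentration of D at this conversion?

C_A = C_{A0}(1−X) = 2.025 kmol/m³.
Along a PFR/batch, dC_U/dC_A = −r_U/(r_D+r_U) = −k₂/(k₂+k₁·C_A).
Integrating from C_{A0} to C_A: C_U = (1.70/0.180)·ln[(1.70+0.180·5.77)/(1.70+0.180·2.03)] = 9.444·ln(2.739/2.065) = 2.668 kmol/m³.
Then C_D = (C_{A0}−C_A) − C_U = 3.745 − 2.668 = 1.076 kmol/m³.

1.08 kmol/m³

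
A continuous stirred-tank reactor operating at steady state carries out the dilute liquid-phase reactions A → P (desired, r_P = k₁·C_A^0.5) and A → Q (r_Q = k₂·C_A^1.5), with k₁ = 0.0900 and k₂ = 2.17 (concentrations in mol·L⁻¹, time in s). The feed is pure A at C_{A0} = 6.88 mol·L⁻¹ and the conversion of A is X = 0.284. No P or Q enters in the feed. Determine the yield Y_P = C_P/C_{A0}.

Exit C_A = C_{A0}(1−X) = 6.88×0.716 = 4.926 mol·L⁻¹.
Rates in a CSTR are evaluated at the outlet concentration: r_P = 0.0900×4.926^0.5 = 0.1998, r_Q = 2.17×4.926^1.5 = 23.73.
Fraction of consumed A going to P: r_P/(r_P+r_Q) = 0.008349.
C_P = 0.008349·C_{A0}·X = 0.008349×6.88×0.284 = 0.0163 mol·L⁻¹; Y_P = C_P/C_{A0} = 0.00237.

0.00237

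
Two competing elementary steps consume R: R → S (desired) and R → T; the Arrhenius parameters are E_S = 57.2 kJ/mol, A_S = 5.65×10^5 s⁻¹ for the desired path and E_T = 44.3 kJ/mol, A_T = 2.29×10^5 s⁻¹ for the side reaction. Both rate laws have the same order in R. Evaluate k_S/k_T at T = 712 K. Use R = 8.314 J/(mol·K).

Since both paths have the same order in R, the concentration cancels and S_{S/T} = k_S/k_T = (A_S/A_T)·exp[(E_T−E_S)/(RT)].
(E_T−E_S)/(RT) = (44.3−57.2)×10³/(8.314×712) = -12900/5920 = -2.179.
k_S/k_T = (5.65×10^5/2.29×10^5)·exp(-2.179) = 2.467 × 0.1131 = 0.279.

0.279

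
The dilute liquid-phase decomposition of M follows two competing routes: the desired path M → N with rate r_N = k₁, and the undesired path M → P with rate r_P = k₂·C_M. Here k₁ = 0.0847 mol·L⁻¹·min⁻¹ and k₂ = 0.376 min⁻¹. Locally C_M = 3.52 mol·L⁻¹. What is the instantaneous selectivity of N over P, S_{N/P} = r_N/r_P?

0.0640

S_{N/P} = r_N/r_P = (k₁)/(k₂·C_M) = (k₁/k₂)·C_M⁻¹.
= (0.0847) / (0.376×3.520) = 0.08470/1.324 = 0.0640.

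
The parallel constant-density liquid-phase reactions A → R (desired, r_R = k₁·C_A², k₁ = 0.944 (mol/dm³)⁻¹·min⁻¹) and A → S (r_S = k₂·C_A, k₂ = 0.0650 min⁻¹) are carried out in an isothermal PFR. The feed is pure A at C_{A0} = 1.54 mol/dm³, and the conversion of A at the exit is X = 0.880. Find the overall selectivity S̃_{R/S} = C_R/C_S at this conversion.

9.65

C_A = C_{A0}(1−X) = 0.1848 mol/dm³.
Along a PFR/batch, dC_S/dC_A = −r_S/(r_R+r_S) = −k₂/(k₂+k₁·C_A).
Integrating from C_{A0} to C_A: C_S = (0.0650/0.944)·ln[(0.0650+0.944·1.54)/(0.0650+0.944·0.185)] = 0.06886·ln(1.519/0.2395) = 0.1272 mol/dm³.
Then C_R = (C_{A0}−C_A) − C_S = 1.355 − 0.1272 = 1.228 mol/dm³.
S̃_{R/S} = C_R/C_S = 1.228/0.1272 = 9.65.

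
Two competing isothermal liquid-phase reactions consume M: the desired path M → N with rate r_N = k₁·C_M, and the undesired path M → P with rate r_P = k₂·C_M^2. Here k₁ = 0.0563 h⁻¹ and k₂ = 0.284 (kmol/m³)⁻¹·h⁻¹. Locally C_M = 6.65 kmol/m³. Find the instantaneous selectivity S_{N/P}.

S_{N/P} = r_N/r_P = (k₁·C_M)/(k₂·C_M^2) = (k₁/k₂)·C_M⁻¹.
= (0.0563×6.650) / (0.284×6.650^2) = 0.3744/12.56 = 0.0298.

0.0298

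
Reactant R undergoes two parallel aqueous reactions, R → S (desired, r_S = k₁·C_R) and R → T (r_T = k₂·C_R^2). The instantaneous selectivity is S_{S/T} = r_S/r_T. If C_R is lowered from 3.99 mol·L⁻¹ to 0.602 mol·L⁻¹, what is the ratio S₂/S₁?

6.63

S_{S/T} = (k₁/k₂)·C_R⁻¹, so S₂/S₁ = (C_{R,2}/C_{R,1})⁻¹.
= 3.99/0.602 = 6.63.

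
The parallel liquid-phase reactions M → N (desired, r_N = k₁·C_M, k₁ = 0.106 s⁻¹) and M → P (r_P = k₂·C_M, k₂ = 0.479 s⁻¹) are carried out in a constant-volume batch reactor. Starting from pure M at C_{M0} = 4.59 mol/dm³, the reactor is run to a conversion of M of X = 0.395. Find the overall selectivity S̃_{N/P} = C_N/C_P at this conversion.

0.221

C_M = C_{M0}(1−X) = 2.777 mol/dm³.
Both paths are first order in M, so the instantaneous fraction to N is constant: dC_N/d(−C_M) = k₁/(k₁+k₂) = 0.1812.
C_N = 0.1812·(C_{M0}−C_M) = 0.1812×1.813 = 0.329 mol/dm³.
C_P = (C_{M0}−C_M)−C_N = 1.485 mol/dm³; S̃_{N/P} = 0.3285/1.485 = 0.221.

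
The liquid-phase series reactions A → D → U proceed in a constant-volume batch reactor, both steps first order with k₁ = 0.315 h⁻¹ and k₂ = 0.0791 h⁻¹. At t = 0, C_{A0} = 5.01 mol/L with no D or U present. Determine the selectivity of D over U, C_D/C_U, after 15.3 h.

0.641

Solving the coupled first-order balances gives C_D(t) = [k₁/(k₂−k₁)]·C_{A0}·(e^(−k₁t) − e^(−k₂t)).
e^(−k₁t) = e^(−0.315×15.3) = e^(−4.820) = 0.008071; e^(−k₂t) = e^(−1.210) = 0.2981.
C_D = 0.315×5.01/(0.0791−0.315) × (0.008071−0.2981) = (-6.690)×(-0.2901) = 1.940 mol/L.
C_A = C_{A0}e^(−k₁t) = 0.04043 mol/L, so C_U = C_{A0}−C_A−C_D = 3.029 mol/L; C_D/C_U = 0.641.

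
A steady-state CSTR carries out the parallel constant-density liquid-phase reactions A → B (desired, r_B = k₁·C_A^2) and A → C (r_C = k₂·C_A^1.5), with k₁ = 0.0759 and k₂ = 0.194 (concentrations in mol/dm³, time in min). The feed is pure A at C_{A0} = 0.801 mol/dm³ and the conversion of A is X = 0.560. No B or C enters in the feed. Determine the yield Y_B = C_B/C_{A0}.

Exit C_A = C_{A0}(1−X) = 0.801×0.440 = 0.3524 mol/dm³.
Rates in a CSTR are evaluated at the outlet concentration: r_B = 0.0759×0.3524^2 = 0.009428, r_C = 0.194×0.3524^1.5 = 0.04059.
Fraction of consumed A going to B: r_B/(r_B+r_C) = 0.1885.
C_B = 0.1885·C_{A0}·X = 0.1885×0.801×0.560 = 0.0845 mol/dm³; Y_B = C_B/C_{A0} = 0.106.

0.106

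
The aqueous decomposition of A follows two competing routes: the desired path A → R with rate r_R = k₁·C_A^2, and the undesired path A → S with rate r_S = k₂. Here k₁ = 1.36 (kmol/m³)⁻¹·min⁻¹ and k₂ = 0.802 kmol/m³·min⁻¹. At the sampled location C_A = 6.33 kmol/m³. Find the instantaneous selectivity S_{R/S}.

67.9

S_{R/S} = r_R/r_S = (k₁·C_A^2)/(k₂) = (k₁/k₂)·C_A^2.
= (1.36×6.330^2) / (0.802) = 54.49/0.8020 = 67.9.
Since the desired path is higher order in A, keeping C_A high (PFR or concentrated feed) favours R.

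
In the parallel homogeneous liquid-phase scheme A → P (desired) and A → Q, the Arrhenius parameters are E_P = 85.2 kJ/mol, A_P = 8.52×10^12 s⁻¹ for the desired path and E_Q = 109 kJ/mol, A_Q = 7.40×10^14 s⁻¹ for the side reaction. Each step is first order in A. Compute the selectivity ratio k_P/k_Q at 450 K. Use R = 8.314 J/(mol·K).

6.67

Since both paths have the same order in A, the concentration cancels and S_{P/Q} = k_P/k_Q = (A_P/A_Q)·exp[(E_Q−E_P)/(RT)].
(E_Q−E_P)/(RT) = (109−85.2)×10³/(8.314×450) = 23800/3741 = 6.361.
k_P/k_Q = (8.52×10^12/7.40×10^14)·exp(6.361) = 0.01151 × 579.1 = 6.67.
Since E_P < E_Q, lowering the temperature improves selectivity toward P.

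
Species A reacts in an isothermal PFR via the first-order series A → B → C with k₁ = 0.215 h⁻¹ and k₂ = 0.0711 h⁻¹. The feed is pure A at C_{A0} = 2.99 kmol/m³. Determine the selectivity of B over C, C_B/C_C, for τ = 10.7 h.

The intermediate concentration in a first-order A→B→C sequence is C_B = k₁C_{A0}(e^(−k₁τ) − e^(−k₂τ))/(k₂−k₁).
e^(−k₁τ) = e^(−0.215×10.7) = e^(−2.300) = 0.1002; e^(−k₂τ) = e^(−0.7608) = 0.4673.
C_B = 0.215×2.99/(0.0711−0.215) × (0.1002−0.4673) = (-4.467)×(-0.3671) = 1.640 kmol/m³.
C_A = C_{A0}e^(−k₁τ) = 0.2996 kmol/m³, so C_C = C_{A0}−C_A−C_B = 1.050 kmol/m³; C_B/C_C = 1.56.

1.56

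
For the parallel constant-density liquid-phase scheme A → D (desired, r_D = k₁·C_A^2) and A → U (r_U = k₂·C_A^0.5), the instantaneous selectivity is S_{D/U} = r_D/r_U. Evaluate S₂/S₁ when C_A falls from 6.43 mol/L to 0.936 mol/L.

0.0555

S_{D/U} = (k₁/k₂)·C_A^1.5, so S₂/S₁ = (C_{A,2}/C_{A,1})^1.5.
= (0.936/6.43)^1.5 = (0.1456)^1.5 = 0.0555.
Selectivity toward D falls as C_A falls — high-concentration operation is favoured.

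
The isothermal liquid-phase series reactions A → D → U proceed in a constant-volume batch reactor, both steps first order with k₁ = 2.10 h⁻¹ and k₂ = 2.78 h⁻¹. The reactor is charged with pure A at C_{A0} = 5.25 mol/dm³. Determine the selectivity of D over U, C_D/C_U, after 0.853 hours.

0.374

For first-order series with pure A initially, C_D(t) = k₁C_{A0}/(k₂−k₁)·(e^(−k₁t) − e^(−k₂t)).
e^(−k₁t) = e^(−2.10×0.853) = e^(−1.791) = 0.1667; e^(−k₂t) = e^(−2.371) = 0.09336.
C_D = 2.10×5.25/(2.78−2.10) × (0.1667−0.09336) = 16.21×0.07339 = 1.190 mol/dm³.
C_A = C_{A0}e^(−k₁t) = 0.8754 mol/dm³, so C_U = C_{A0}−C_A−C_D = 3.185 mol/dm³; C_D/C_U = 0.374.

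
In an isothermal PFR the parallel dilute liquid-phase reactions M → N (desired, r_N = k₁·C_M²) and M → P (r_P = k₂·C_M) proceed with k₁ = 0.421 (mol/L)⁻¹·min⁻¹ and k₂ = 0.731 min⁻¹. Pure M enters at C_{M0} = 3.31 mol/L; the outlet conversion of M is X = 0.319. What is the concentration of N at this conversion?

C_M = C_{M0}(1−X) = 2.254 mol/L.
Along a PFR/batch, dC_P/dC_M = −r_P/(r_N+r_P) = −k₂/(k₂+k₁·C_M).
Integrating from C_{M0} to C_M: C_P = (0.731/0.421)·ln[(0.731+0.421·3.31)/(0.731+0.421·2.25)] = 1.736·ln(2.125/1.680) = 0.4076 mol/L.
Then C_N = (C_{M0}−C_M) − C_P = 1.056 − 0.4076 = 0.6483 mol/L.

0.648 mol/L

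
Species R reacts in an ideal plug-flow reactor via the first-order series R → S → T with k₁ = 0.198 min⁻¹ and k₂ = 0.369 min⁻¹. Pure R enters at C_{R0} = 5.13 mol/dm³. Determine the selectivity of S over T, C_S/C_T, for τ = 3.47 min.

The intermediate concentration in a first-order A→B→C sequence is C_S = k₁C_{R0}(e^(−k₁τ) − e^(−k₂τ))/(k₂−k₁).
e^(−k₁τ) = e^(−0.198×3.47) = e^(−0.6871) = 0.5031; e^(−k₂τ) = e^(−1.280) = 0.2779.
C_S = 0.198×5.13/(0.369−0.198) × (0.5031−0.2779) = 5.940×0.2251 = 1.337 mol/dm³.
C_R = C_{R0}e^(−k₁τ) = 2.581 mol/dm³, so C_T = C_{R0}−C_R−C_S = 1.212 mol/dm³; C_S/C_T = 1.10.

1.10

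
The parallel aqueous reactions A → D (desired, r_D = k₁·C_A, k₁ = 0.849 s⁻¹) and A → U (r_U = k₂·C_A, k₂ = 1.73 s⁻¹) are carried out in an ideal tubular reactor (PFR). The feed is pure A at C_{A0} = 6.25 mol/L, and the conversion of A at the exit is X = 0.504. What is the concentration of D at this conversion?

C_A = C_{A0}(1−X) = 3.100 mol/L.
Both paths are first order in A, so the instantaneous fraction to D is constant: dC_D/d(−C_A) = k₁/(k₁+k₂) = 0.3292.
C_D = 0.3292·(C_{A0}−C_A) = 0.3292×3.150 = 1.04 mol/L.

1.04 mol/L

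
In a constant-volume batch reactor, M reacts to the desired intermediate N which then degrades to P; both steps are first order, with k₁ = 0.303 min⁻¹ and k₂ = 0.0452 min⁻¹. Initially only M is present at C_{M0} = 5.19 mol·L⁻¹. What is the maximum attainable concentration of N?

3.72 mol·L⁻¹

For a first-order series the maximum intermediate yield is C_{N,max}/C_{M0} = (k₁/k₂)^[k₂/(k₂−k₁)].
= (0.303/0.0452)^(0.0452/(0.0452−0.303)) = (6.704)^(-0.1753) = 0.7163.
C_{N,max} = 0.7163×5.19 = 3.72 mol·L⁻¹.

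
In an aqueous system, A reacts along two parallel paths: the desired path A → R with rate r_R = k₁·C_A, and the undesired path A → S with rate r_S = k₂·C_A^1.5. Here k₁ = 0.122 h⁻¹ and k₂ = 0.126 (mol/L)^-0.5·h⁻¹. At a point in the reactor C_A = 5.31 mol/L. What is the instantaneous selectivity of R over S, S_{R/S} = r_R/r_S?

0.420

S_{R/S} = r_R/r_S = (k₁·C_A)/(k₂·C_A^1.5) = (k₁/k₂)·C_A^-0.5.
= (0.122×5.310) / (0.126×5.310^1.5) = 0.6478/1.542 = 0.420.
The undesired path is higher order in A, so low C_A (CSTR or dilute feed) favours R.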